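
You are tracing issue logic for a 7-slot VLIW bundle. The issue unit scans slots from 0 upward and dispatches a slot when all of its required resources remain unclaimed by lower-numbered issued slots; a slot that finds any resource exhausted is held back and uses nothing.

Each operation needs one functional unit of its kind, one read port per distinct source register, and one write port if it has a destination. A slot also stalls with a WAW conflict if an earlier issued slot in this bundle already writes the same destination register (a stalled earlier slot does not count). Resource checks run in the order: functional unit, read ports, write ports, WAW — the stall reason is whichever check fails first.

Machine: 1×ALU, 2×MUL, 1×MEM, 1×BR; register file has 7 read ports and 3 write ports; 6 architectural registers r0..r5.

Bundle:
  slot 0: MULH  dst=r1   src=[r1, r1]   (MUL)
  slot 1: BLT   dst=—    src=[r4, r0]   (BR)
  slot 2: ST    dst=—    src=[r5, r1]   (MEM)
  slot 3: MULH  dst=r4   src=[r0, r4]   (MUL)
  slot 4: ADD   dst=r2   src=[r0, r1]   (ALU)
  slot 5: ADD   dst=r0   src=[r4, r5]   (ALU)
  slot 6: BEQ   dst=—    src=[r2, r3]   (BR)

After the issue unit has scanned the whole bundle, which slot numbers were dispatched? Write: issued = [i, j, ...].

issued = [0, 1, 2, 3]

#0 MUL src=r1,r1 dispatched  <A:1 Mu:1 Ld:1 B:1 rd:6 wr:2>
#1 BR src=r4,r0 dispatched  <A:1 Mu:1 Ld:1 B:0 rd:4 wr:2>
#2 MEM src=r5,r1 dispatched  <A:1 Mu:1 Ld:0 B:0 rd:2 wr:2>
#3 MUL src=r0,r4 dispatched  <A:1 Mu:0 Ld:0 B:0 rd:0 wr:1>
#4 ALU src=r0,r1 held:RD_PORT  <A:1 Mu:0 Ld:0 B:0 rd:0 wr:1>
#5 ALU src=r4,r5 held:RD_PORT  <A:1 Mu:0 Ld:0 B:0 rd:0 wr:1>
#6 BR src=r2,r3 held:FU  <A:1 Mu:0 Ld:0 B:0 rd:0 wr:1>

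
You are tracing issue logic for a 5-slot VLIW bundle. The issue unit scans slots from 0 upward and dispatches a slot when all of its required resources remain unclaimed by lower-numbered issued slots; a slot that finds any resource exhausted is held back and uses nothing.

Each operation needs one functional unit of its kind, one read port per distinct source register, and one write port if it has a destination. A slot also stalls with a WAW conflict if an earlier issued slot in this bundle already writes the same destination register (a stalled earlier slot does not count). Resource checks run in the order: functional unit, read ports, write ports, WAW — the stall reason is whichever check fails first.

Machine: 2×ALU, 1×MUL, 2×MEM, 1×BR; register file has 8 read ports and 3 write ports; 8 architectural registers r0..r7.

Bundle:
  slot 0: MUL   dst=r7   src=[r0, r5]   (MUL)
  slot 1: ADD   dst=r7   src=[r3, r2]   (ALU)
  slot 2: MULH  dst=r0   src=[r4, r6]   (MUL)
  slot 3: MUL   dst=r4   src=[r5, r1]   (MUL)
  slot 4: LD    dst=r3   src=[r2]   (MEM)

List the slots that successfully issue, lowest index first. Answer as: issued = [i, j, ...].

issued = [0, 4]

  0. MUL→r7 ⇒ go  {2A/0Mu/2Ld/1B | 6r 2w}
  1. ALU→r7 ⇒ no(WAW)  {2A/0Mu/2Ld/1B | 6r 2w}
  2. MUL→r0 ⇒ no(FU)  {2A/0Mu/2Ld/1B | 6r 2w}
  3. MUL→r4 ⇒ no(FU)  {2A/0Mu/2Ld/1B | 6r 2w}
  4. MEM→r3 ⇒ go  {2A/0Mu/1Ld/1B | 5r 1w}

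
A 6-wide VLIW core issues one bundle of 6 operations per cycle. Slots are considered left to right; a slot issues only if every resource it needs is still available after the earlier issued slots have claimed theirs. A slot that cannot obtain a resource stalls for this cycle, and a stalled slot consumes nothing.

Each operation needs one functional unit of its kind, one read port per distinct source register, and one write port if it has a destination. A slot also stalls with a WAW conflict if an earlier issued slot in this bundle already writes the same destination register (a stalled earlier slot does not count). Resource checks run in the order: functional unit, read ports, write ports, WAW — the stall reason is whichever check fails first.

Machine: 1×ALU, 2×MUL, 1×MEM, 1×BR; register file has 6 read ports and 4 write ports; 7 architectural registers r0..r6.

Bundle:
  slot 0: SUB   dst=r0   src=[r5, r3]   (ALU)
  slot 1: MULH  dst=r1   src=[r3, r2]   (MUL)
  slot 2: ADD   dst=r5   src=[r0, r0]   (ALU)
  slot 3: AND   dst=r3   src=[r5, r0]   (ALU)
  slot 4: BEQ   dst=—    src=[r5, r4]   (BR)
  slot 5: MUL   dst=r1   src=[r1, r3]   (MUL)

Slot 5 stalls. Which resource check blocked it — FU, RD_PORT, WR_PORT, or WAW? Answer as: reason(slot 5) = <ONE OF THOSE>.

reason(slot 5) = RD_PORT

slot 0 (ALU): ISSUE — free A0,Mu2,Ld1,B1 rp4 wp3
slot 1 (MUL): ISSUE — free A0,Mu1,Ld1,B1 rp2 wp2
slot 2 (ALU): stall FU — free A0,Mu1,Ld1,B1 rp2 wp2
slot 3 (ALU): stall FU — free A0,Mu1,Ld1,B1 rp2 wp2
slot 4 (BR): ISSUE — free A0,Mu1,Ld1,B0 rp0 wp2
slot 5 (MUL): stall RD_PORT — free A0,Mu1,Ld1,B0 rp0 wp2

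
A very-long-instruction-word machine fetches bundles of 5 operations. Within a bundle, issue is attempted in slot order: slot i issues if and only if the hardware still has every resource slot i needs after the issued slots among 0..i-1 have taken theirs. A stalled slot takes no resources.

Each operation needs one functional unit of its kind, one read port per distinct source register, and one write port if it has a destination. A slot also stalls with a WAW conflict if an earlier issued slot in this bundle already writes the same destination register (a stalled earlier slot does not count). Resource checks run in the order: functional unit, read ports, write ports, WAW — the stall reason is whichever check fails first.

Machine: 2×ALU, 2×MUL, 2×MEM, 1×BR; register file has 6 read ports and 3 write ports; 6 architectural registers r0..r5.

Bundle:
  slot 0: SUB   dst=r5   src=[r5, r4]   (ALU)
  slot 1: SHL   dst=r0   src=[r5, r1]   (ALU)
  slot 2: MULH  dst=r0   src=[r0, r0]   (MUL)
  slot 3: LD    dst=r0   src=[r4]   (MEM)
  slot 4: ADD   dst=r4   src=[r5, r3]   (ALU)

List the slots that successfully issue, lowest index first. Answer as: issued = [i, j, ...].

issued = [0, 1]

  0. ALU→r5 ⇒ go  {1A/2Mu/2Ld/1B | 4r 2w}
  1. ALU→r0 ⇒ go  {0A/2Mu/2Ld/1B | 2r 1w}
  2. MUL→r0 ⇒ no(WAW)  {0A/2Mu/2Ld/1B | 2r 1w}
  3. MEM→r0 ⇒ no(WAW)  {0A/2Mu/2Ld/1B | 2r 1w}
  4. ALU→r4 ⇒ no(FU)  {0A/2Mu/2Ld/1B | 2r 1w}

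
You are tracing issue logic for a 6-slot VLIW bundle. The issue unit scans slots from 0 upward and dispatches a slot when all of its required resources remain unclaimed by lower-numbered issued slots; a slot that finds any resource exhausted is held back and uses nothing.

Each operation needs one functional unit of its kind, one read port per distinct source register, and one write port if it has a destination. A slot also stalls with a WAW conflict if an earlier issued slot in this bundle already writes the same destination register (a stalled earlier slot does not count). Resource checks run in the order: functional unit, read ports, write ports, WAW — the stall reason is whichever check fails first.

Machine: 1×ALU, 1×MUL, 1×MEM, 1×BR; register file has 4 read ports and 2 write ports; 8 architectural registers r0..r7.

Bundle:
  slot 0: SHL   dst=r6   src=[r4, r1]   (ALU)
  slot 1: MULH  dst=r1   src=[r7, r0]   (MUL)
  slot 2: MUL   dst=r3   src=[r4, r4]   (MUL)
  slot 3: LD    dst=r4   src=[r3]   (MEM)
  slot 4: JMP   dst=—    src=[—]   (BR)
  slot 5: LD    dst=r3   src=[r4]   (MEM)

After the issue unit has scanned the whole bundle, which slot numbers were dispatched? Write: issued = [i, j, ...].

[0] ALU needs rd=2 wr=1: ok; after: ALU=0 MUL=1 MEM=1 BR=1, R=2, W=1
[1] MUL needs rd=2 wr=1: ok; after: ALU=0 MUL=0 MEM=1 BR=1, R=0, W=0
[2] MUL needs rd=1 wr=1: FU; after: ALU=0 MUL=0 MEM=1 BR=1, R=0, W=0
[3] MEM needs rd=1 wr=1: RD_PORT; after: ALU=0 MUL=0 MEM=1 BR=1, R=0, W=0
[4] BR needs rd=0 wr=0: ok; after: ALU=0 MUL=0 MEM=1 BR=0, R=0, W=0
[5] MEM needs rd=1 wr=1: RD_PORT; after: ALU=0 MUL=0 MEM=1 BR=0, R=0, W=0

issued = [0, 1, 4]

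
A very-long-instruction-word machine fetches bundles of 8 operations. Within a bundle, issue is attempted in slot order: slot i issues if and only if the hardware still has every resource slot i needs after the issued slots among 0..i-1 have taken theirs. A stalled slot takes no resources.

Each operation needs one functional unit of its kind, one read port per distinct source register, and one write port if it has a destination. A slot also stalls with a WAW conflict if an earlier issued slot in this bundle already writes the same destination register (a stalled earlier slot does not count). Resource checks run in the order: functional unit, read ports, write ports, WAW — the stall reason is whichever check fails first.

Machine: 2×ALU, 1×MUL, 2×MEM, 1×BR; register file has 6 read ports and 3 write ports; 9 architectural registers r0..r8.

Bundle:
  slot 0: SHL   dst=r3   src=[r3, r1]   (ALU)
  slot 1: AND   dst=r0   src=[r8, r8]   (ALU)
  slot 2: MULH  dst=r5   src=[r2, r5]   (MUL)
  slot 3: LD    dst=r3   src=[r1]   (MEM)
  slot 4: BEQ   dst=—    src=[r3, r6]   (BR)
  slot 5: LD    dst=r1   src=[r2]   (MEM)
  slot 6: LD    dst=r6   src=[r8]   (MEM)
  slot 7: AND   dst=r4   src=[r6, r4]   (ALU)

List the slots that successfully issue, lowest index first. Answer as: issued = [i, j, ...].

issued = [0, 1, 2]

(0) want 1×ALU +2rd +1wr — yes → AL1|MU1|ME2|BR1|rd4|wr2
(1) want 1×ALU +1rd +1wr — yes → AL0|MU1|ME2|BR1|rd3|wr1
(2) want 1×MUL +2rd +1wr — yes → AL0|MU0|ME2|BR1|rd1|wr0
(3) want 1×MEM +1rd +1wr — WR_PORT → AL0|MU0|ME2|BR1|rd1|wr0
(4) want 1×BR +2rd +0wr — RD_PORT → AL0|MU0|ME2|BR1|rd1|wr0
(5) want 1×MEM +1rd +1wr — WR_PORT → AL0|MU0|ME2|BR1|rd1|wr0
(6) want 1×MEM +1rd +1wr — WR_PORT → AL0|MU0|ME2|BR1|rd1|wr0
(7) want 1×ALU +2rd +1wr — FU → AL0|MU0|ME2|BR1|rd1|wr0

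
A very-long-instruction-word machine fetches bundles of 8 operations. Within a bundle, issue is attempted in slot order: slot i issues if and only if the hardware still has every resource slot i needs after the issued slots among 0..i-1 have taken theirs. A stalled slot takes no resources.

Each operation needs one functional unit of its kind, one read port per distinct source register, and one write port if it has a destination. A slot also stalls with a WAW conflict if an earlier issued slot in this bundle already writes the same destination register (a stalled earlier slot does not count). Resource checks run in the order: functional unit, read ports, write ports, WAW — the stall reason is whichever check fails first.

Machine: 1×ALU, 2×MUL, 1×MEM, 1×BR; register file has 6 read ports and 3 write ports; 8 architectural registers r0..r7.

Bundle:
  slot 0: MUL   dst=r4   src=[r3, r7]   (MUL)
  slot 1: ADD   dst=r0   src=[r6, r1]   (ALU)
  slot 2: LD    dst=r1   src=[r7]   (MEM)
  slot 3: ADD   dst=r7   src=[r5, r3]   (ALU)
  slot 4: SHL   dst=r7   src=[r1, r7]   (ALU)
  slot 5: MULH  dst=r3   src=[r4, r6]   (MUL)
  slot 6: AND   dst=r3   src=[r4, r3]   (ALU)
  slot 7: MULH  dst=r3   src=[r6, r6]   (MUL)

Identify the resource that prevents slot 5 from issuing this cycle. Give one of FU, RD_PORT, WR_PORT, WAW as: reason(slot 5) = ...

reason(slot 5) = RD_PORT

slot 0 (MUL): ISSUE — free A1,Mu1,Ld1,B1 rp4 wp2
slot 1 (ALU): ISSUE — free A0,Mu1,Ld1,B1 rp2 wp1
slot 2 (MEM): ISSUE — free A0,Mu1,Ld0,B1 rp1 wp0
slot 3 (ALU): stall FU — free A0,Mu1,Ld0,B1 rp1 wp0
slot 4 (ALU): stall FU — free A0,Mu1,Ld0,B1 rp1 wp0
slot 5 (MUL): stall RD_PORT — free A0,Mu1,Ld0,B1 rp1 wp0
slot 6 (ALU): stall FU — free A0,Mu1,Ld0,B1 rp1 wp0
slot 7 (MUL): stall WR_PORT — free A0,Mu1,Ld0,B1 rp1 wp0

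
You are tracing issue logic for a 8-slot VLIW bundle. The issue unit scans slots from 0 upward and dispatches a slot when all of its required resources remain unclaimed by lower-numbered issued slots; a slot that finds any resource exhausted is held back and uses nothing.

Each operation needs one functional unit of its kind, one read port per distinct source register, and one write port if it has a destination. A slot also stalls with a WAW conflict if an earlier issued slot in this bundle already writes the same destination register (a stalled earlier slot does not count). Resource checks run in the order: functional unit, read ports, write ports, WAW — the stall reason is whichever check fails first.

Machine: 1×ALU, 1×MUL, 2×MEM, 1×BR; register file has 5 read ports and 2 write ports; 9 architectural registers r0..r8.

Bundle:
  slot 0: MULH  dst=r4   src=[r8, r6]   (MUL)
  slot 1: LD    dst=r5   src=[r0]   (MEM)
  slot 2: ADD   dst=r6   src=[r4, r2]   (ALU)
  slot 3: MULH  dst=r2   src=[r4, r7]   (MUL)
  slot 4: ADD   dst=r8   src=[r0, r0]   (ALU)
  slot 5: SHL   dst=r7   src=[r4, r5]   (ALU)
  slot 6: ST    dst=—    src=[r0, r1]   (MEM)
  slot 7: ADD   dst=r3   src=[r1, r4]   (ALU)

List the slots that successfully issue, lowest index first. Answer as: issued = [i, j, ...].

issued = [0, 1, 6]

slot 0 (MUL): ISSUE — free A1,Mu0,Ld2,B1 rp3 wp1
slot 1 (MEM): ISSUE — free A1,Mu0,Ld1,B1 rp2 wp0
slot 2 (ALU): stall WR_PORT — free A1,Mu0,Ld1,B1 rp2 wp0
slot 3 (MUL): stall FU — free A1,Mu0,Ld1,B1 rp2 wp0
slot 4 (ALU): stall WR_PORT — free A1,Mu0,Ld1,B1 rp2 wp0
slot 5 (ALU): stall WR_PORT — free A1,Mu0,Ld1,B1 rp2 wp0
slot 6 (MEM): ISSUE — free A1,Mu0,Ld0,B1 rp0 wp0
slot 7 (ALU): stall RD_PORT — free A1,Mu0,Ld0,B1 rp0 wp0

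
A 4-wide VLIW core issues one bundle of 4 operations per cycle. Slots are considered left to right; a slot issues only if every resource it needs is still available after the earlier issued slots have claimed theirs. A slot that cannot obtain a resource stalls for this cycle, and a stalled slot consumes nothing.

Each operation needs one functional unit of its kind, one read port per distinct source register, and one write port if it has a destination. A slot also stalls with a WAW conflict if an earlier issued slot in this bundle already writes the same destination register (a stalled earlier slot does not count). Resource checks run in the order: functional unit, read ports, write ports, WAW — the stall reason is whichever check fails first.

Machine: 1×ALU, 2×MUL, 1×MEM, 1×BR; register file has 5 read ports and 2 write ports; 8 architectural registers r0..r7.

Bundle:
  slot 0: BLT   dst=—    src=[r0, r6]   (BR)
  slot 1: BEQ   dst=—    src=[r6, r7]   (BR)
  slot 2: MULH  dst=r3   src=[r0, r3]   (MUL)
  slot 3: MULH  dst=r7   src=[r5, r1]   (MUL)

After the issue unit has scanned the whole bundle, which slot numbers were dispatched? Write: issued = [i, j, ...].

[0] BR needs rd=2 wr=0: ok; after: ALU=1 MUL=2 MEM=1 BR=0, R=3, W=2
[1] BR needs rd=2 wr=0: FU; after: ALU=1 MUL=2 MEM=1 BR=0, R=3, W=2
[2] MUL needs rd=2 wr=1: ok; after: ALU=1 MUL=1 MEM=1 BR=0, R=1, W=1
[3] MUL needs rd=2 wr=1: RD_PORT; after: ALU=1 MUL=1 MEM=1 BR=0, R=1, W=1

issued = [0, 2]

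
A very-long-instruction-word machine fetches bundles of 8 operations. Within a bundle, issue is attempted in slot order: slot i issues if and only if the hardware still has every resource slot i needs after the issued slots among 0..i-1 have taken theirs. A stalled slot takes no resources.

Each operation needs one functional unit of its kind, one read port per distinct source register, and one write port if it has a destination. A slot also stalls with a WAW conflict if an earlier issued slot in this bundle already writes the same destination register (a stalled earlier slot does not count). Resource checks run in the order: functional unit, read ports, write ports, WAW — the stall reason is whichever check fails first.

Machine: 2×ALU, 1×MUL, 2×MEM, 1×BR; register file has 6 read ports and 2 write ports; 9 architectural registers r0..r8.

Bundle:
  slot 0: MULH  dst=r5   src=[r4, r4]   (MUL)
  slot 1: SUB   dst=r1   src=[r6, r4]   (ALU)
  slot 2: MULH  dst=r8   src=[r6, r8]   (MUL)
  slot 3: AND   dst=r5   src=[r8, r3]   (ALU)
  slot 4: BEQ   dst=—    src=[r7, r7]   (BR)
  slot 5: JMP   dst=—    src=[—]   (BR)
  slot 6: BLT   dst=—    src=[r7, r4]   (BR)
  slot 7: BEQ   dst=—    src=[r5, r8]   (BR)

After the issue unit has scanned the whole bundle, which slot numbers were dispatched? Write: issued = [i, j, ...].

issued = [0, 1, 4]

(0) want 1×MUL +1rd +1wr — yes → AL2|MU0|ME2|BR1|rd5|wr1
(1) want 1×ALU +2rd +1wr — yes → AL1|MU0|ME2|BR1|rd3|wr0
(2) want 1×MUL +2rd +1wr — FU → AL1|MU0|ME2|BR1|rd3|wr0
(3) want 1×ALU +2rd +1wr — WR_PORT → AL1|MU0|ME2|BR1|rd3|wr0
(4) want 1×BR +1rd +0wr — yes → AL1|MU0|ME2|BR0|rd2|wr0
(5) want 1×BR +0rd +0wr — FU → AL1|MU0|ME2|BR0|rd2|wr0
(6) want 1×BR +2rd +0wr — FU → AL1|MU0|ME2|BR0|rd2|wr0
(7) want 1×BR +2rd +0wr — FU → AL1|MU0|ME2|BR0|rd2|wr0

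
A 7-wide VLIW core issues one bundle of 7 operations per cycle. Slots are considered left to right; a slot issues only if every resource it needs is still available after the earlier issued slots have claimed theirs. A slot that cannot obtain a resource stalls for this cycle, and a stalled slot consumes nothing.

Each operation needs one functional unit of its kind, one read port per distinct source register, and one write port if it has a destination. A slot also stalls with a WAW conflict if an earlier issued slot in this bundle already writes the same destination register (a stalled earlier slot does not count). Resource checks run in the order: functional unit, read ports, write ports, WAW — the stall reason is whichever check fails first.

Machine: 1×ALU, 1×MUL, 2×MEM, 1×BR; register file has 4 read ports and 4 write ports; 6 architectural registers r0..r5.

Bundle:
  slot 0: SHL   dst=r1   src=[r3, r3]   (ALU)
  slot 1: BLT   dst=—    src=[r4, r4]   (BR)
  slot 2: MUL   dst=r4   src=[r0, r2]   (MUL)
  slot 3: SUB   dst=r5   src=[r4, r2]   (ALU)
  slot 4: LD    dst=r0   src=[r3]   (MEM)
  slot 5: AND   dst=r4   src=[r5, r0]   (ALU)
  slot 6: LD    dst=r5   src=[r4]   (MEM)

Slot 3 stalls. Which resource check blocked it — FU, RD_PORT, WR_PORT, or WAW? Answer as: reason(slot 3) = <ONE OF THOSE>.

reason(slot 3) = FU

[0] ALU needs rd=1 wr=1: ok; after: ALU=0 MUL=1 MEM=2 BR=1, R=3, W=3
[1] BR needs rd=1 wr=0: ok; after: ALU=0 MUL=1 MEM=2 BR=0, R=2, W=3
[2] MUL needs rd=2 wr=1: ok; after: ALU=0 MUL=0 MEM=2 BR=0, R=0, W=2
[3] ALU needs rd=2 wr=1: FU; after: ALU=0 MUL=0 MEM=2 BR=0, R=0, W=2
[4] MEM needs rd=1 wr=1: RD_PORT; after: ALU=0 MUL=0 MEM=2 BR=0, R=0, W=2
[5] ALU needs rd=2 wr=1: FU; after: ALU=0 MUL=0 MEM=2 BR=0, R=0, W=2
[6] MEM needs rd=1 wr=1: RD_PORT; after: ALU=0 MUL=0 MEM=2 BR=0, R=0, W=2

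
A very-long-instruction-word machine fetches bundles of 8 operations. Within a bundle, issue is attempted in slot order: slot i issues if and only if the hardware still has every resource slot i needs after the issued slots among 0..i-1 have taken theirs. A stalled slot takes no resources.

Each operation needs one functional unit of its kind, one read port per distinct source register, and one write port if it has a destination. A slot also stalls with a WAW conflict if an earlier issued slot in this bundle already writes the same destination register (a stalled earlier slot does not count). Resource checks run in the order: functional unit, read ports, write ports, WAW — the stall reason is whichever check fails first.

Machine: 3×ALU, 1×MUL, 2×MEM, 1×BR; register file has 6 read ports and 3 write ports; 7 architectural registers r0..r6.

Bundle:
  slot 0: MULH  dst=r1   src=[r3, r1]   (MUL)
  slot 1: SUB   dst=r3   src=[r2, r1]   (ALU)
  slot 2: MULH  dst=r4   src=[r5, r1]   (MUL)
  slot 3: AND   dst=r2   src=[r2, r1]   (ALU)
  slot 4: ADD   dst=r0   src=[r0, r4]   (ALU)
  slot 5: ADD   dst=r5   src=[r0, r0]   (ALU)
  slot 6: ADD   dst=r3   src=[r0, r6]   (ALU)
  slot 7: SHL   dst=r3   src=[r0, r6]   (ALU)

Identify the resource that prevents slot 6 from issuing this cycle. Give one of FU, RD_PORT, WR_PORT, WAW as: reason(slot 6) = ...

[0] MUL needs rd=2 wr=1: ok; after: ALU=3 MUL=0 MEM=2 BR=1, R=4, W=2
[1] ALU needs rd=2 wr=1: ok; after: ALU=2 MUL=0 MEM=2 BR=1, R=2, W=1
[2] MUL needs rd=2 wr=1: FU; after: ALU=2 MUL=0 MEM=2 BR=1, R=2, W=1
[3] ALU needs rd=2 wr=1: ok; after: ALU=1 MUL=0 MEM=2 BR=1, R=0, W=0
[4] ALU needs rd=2 wr=1: RD_PORT; after: ALU=1 MUL=0 MEM=2 BR=1, R=0, W=0
[5] ALU needs rd=1 wr=1: RD_PORT; after: ALU=1 MUL=0 MEM=2 BR=1, R=0, W=0
[6] ALU needs rd=2 wr=1: RD_PORT; after: ALU=1 MUL=0 MEM=2 BR=1, R=0, W=0
[7] ALU needs rd=2 wr=1: RD_PORT; after: ALU=1 MUL=0 MEM=2 BR=1, R=0, W=0

reason(slot 6) = RD_PORT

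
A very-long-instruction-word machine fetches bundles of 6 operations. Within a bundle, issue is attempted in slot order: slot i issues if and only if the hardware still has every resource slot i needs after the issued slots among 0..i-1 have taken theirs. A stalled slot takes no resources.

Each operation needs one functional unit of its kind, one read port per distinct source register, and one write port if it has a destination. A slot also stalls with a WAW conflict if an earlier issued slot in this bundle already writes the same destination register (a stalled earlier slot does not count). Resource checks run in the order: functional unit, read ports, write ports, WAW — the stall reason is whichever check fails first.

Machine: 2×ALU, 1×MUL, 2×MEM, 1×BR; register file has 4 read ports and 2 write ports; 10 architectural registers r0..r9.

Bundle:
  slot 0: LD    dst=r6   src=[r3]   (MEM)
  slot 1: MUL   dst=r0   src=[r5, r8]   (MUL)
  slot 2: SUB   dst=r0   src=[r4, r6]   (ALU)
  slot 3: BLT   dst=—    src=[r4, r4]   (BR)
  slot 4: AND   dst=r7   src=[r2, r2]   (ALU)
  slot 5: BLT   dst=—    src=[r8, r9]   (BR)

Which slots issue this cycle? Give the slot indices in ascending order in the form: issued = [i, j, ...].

#0 MEM src=r3 dispatched  <A:2 Mu:1 Ld:1 B:1 rd:3 wr:1>
#1 MUL src=r5,r8 dispatched  <A:2 Mu:0 Ld:1 B:1 rd:1 wr:0>
#2 ALU src=r4,r6 held:RD_PORT  <A:2 Mu:0 Ld:1 B:1 rd:1 wr:0>
#3 BR src=r4,r4 dispatched  <A:2 Mu:0 Ld:1 B:0 rd:0 wr:0>
#4 ALU src=r2,r2 held:RD_PORT  <A:2 Mu:0 Ld:1 B:0 rd:0 wr:0>
#5 BR src=r8,r9 held:FU  <A:2 Mu:0 Ld:1 B:0 rd:0 wr:0>

issued = [0, 1, 3]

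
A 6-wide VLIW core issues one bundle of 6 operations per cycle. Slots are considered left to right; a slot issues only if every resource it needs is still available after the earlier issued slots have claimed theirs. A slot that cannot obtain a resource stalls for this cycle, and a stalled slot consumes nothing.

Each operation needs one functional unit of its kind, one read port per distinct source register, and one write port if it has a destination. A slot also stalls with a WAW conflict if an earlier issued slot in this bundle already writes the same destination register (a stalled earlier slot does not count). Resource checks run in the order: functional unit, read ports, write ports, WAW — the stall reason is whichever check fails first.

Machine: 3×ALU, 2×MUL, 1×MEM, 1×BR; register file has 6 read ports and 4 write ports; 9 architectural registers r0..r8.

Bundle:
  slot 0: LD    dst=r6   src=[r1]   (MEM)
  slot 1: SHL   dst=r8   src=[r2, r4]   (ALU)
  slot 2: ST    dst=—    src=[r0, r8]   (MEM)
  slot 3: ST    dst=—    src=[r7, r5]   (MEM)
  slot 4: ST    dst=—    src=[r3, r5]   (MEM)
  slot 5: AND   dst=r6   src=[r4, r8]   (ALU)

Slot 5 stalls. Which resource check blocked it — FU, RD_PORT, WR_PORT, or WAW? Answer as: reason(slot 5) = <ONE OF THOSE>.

#0 MEM src=r1 dispatched  <A:3 Mu:2 Ld:0 B:1 rd:5 wr:3>
#1 ALU src=r2,r4 dispatched  <A:2 Mu:2 Ld:0 B:1 rd:3 wr:2>
#2 MEM src=r0,r8 held:FU  <A:2 Mu:2 Ld:0 B:1 rd:3 wr:2>
#3 MEM src=r7,r5 held:FU  <A:2 Mu:2 Ld:0 B:1 rd:3 wr:2>
#4 MEM src=r3,r5 held:FU  <A:2 Mu:2 Ld:0 B:1 rd:3 wr:2>
#5 ALU src=r4,r8 held:WAW  <A:2 Mu:2 Ld:0 B:1 rd:3 wr:2>

reason(slot 5) = WAW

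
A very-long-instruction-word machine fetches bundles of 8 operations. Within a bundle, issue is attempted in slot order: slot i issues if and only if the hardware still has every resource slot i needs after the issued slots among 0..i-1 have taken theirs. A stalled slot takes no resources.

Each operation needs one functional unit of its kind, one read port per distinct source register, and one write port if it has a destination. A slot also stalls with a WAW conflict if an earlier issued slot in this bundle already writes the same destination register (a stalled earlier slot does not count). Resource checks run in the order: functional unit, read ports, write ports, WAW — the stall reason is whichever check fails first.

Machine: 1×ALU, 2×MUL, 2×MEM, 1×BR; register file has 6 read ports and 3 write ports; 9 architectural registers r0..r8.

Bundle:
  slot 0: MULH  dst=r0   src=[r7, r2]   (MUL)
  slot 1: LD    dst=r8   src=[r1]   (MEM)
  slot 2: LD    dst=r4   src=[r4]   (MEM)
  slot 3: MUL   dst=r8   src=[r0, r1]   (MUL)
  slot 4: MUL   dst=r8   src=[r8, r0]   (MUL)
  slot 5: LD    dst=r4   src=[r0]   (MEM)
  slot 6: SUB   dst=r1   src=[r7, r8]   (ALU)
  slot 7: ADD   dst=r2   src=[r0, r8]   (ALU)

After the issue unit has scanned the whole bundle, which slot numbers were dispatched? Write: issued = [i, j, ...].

slot 0 (MUL): ISSUE — free A1,Mu1,Ld2,B1 rp4 wp2
slot 1 (MEM): ISSUE — free A1,Mu1,Ld1,B1 rp3 wp1
slot 2 (MEM): ISSUE — free A1,Mu1,Ld0,B1 rp2 wp0
slot 3 (MUL): stall WR_PORT — free A1,Mu1,Ld0,B1 rp2 wp0
slot 4 (MUL): stall WR_PORT — free A1,Mu1,Ld0,B1 rp2 wp0
slot 5 (MEM): stall FU — free A1,Mu1,Ld0,B1 rp2 wp0
slot 6 (ALU): stall WR_PORT — free A1,Mu1,Ld0,B1 rp2 wp0
slot 7 (ALU): stall WR_PORT — free A1,Mu1,Ld0,B1 rp2 wp0

issued = [0, 1, 2]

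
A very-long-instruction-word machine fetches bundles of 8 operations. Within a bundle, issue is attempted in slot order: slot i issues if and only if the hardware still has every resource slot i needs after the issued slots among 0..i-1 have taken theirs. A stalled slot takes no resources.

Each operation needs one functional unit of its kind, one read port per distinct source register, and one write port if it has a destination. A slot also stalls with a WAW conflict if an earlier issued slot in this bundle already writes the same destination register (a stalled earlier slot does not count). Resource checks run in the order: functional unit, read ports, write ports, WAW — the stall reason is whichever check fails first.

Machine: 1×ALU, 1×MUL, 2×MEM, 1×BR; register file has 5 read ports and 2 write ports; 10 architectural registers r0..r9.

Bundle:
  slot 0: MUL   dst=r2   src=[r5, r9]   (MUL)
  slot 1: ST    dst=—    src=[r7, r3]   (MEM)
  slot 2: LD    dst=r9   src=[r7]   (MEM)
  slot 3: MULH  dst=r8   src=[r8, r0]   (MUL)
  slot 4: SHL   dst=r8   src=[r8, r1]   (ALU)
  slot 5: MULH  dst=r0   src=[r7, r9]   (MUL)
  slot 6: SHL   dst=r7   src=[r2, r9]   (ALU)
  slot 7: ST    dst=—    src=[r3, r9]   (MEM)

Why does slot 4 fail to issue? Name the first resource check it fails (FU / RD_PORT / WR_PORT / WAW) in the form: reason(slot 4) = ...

slot 0 (MUL): ISSUE — free A1,Mu0,Ld2,B1 rp3 wp1
slot 1 (MEM): ISSUE — free A1,Mu0,Ld1,B1 rp1 wp1
slot 2 (MEM): ISSUE — free A1,Mu0,Ld0,B1 rp0 wp0
slot 3 (MUL): stall FU — free A1,Mu0,Ld0,B1 rp0 wp0
slot 4 (ALU): stall RD_PORT — free A1,Mu0,Ld0,B1 rp0 wp0
slot 5 (MUL): stall FU — free A1,Mu0,Ld0,B1 rp0 wp0
slot 6 (ALU): stall RD_PORT — free A1,Mu0,Ld0,B1 rp0 wp0
slot 7 (MEM): stall FU — free A1,Mu0,Ld0,B1 rp0 wp0

reason(slot 4) = RD_PORT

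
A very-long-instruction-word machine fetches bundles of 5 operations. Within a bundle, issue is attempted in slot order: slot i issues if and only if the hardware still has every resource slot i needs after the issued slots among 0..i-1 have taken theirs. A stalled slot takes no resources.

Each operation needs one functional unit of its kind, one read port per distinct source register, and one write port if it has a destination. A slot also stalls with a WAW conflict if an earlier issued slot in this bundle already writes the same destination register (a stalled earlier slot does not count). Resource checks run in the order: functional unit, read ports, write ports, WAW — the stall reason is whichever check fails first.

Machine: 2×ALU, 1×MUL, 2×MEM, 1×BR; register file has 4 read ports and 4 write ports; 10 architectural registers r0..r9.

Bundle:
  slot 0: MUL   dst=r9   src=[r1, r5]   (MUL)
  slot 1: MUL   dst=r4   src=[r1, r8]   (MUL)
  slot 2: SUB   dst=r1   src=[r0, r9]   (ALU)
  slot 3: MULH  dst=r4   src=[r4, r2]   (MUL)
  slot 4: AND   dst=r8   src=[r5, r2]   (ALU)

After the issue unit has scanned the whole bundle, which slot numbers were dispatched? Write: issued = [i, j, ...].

issued = [0, 2]

  0. MUL→r9 ⇒ go  {2A/0Mu/2Ld/1B | 2r 3w}
  1. MUL→r4 ⇒ no(FU)  {2A/0Mu/2Ld/1B | 2r 3w}
  2. ALU→r1 ⇒ go  {1A/0Mu/2Ld/1B | 0r 2w}
  3. MUL→r4 ⇒ no(FU)  {1A/0Mu/2Ld/1B | 0r 2w}
  4. ALU→r8 ⇒ no(RD_PORT)  {1A/0Mu/2Ld/1B | 0r 2w}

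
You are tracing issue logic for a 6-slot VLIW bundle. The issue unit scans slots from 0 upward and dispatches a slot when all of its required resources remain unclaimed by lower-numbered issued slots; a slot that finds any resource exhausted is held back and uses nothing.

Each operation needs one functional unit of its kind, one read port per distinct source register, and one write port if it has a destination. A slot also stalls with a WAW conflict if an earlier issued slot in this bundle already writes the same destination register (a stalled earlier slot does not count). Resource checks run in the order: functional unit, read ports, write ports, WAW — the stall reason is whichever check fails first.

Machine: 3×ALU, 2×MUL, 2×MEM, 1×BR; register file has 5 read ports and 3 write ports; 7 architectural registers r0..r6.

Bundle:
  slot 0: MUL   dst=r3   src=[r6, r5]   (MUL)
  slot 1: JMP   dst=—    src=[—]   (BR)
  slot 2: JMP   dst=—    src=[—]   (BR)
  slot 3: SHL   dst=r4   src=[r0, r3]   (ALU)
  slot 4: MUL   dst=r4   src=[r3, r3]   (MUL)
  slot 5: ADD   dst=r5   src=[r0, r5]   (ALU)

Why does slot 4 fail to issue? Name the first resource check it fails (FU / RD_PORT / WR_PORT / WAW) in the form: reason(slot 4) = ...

reason(slot 4) = WAW

[0] MUL needs rd=2 wr=1: ok; after: ALU=3 MUL=1 MEM=2 BR=1, R=3, W=2
[1] BR needs rd=0 wr=0: ok; after: ALU=3 MUL=1 MEM=2 BR=0, R=3, W=2
[2] BR needs rd=0 wr=0: FU; after: ALU=3 MUL=1 MEM=2 BR=0, R=3, W=2
[3] ALU needs rd=2 wr=1: ok; after: ALU=2 MUL=1 MEM=2 BR=0, R=1, W=1
[4] MUL needs rd=1 wr=1: WAW; after: ALU=2 MUL=1 MEM=2 BR=0, R=1, W=1
[5] ALU needs rd=2 wr=1: RD_PORT; after: ALU=2 MUL=1 MEM=2 BR=0, R=1, W=1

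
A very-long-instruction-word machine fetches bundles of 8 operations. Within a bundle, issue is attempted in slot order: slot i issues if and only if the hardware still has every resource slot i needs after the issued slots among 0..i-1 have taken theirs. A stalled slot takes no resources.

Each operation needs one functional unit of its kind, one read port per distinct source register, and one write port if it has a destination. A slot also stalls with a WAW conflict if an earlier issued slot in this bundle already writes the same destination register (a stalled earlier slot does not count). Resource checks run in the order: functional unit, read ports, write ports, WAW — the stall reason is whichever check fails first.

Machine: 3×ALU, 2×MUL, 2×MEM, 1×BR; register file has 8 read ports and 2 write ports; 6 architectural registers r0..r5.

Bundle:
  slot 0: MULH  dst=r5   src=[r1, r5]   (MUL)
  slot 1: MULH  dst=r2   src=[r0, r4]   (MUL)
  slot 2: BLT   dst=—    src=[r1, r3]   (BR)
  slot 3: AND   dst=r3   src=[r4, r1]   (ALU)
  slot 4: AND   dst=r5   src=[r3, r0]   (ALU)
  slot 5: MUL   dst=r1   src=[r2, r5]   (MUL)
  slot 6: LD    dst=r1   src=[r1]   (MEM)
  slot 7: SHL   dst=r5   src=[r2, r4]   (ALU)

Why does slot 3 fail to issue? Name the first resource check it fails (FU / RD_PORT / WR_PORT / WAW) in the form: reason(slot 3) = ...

reason(slot 3) = WR_PORT

[0] MUL needs rd=2 wr=1: ok; after: ALU=3 MUL=1 MEM=2 BR=1, R=6, W=1
[1] MUL needs rd=2 wr=1: ok; after: ALU=3 MUL=0 MEM=2 BR=1, R=4, W=0
[2] BR needs rd=2 wr=0: ok; after: ALU=3 MUL=0 MEM=2 BR=0, R=2, W=0
[3] ALU needs rd=2 wr=1: WR_PORT; after: ALU=3 MUL=0 MEM=2 BR=0, R=2, W=0
[4] ALU needs rd=2 wr=1: WR_PORT; after: ALU=3 MUL=0 MEM=2 BR=0, R=2, W=0
[5] MUL needs rd=2 wr=1: FU; after: ALU=3 MUL=0 MEM=2 BR=0, R=2, W=0
[6] MEM needs rd=1 wr=1: WR_PORT; after: ALU=3 MUL=0 MEM=2 BR=0, R=2, W=0
[7] ALU needs rd=2 wr=1: WR_PORT; after: ALU=3 MUL=0 MEM=2 BR=0, R=2, W=0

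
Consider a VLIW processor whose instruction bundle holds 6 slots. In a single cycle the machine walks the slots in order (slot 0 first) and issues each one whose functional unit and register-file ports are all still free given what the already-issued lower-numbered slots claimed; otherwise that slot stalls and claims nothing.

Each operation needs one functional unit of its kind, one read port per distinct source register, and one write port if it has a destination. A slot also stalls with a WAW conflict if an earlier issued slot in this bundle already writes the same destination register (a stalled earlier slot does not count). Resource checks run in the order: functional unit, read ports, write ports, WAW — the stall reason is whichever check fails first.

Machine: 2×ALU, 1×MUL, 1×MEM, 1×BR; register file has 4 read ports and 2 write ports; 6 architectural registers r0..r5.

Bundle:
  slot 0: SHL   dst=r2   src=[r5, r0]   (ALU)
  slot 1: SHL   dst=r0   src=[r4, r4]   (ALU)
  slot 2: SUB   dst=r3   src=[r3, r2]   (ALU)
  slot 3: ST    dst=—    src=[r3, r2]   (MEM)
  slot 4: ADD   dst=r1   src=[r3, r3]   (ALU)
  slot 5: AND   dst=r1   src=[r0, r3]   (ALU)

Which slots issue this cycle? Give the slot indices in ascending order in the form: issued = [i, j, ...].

  0. ALU→r2 ⇒ go  {1A/1Mu/1Ld/1B | 2r 1w}
  1. ALU→r0 ⇒ go  {0A/1Mu/1Ld/1B | 1r 0w}
  2. ALU→r3 ⇒ no(FU)  {0A/1Mu/1Ld/1B | 1r 0w}
  3. MEM ⇒ no(RD_PORT)  {0A/1Mu/1Ld/1B | 1r 0w}
  4. ALU→r1 ⇒ no(FU)  {0A/1Mu/1Ld/1B | 1r 0w}
  5. ALU→r1 ⇒ no(FU)  {0A/1Mu/1Ld/1B | 1r 0w}

issued = [0, 1]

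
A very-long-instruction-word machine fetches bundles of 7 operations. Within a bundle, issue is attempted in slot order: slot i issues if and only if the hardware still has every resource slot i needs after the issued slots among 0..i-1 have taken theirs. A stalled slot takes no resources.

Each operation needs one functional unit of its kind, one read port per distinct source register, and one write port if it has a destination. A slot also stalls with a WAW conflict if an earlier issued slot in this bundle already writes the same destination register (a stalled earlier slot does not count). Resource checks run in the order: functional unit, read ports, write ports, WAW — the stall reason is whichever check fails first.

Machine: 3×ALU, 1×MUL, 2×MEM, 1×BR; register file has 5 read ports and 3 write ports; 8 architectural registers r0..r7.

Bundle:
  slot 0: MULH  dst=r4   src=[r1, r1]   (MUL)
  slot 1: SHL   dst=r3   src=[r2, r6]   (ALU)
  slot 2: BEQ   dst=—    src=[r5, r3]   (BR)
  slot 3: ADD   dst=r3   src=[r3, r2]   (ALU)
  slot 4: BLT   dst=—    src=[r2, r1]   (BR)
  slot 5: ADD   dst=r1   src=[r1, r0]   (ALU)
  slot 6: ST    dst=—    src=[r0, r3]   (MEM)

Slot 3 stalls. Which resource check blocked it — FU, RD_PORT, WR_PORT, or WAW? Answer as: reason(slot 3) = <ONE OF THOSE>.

(0) want 1×MUL +1rd +1wr — yes → AL3|MU0|ME2|BR1|rd4|wr2
(1) want 1×ALU +2rd +1wr — yes → AL2|MU0|ME2|BR1|rd2|wr1
(2) want 1×BR +2rd +0wr — yes → AL2|MU0|ME2|BR0|rd0|wr1
(3) want 1×ALU +2rd +1wr — RD_PORT → AL2|MU0|ME2|BR0|rd0|wr1
(4) want 1×BR +2rd +0wr — FU → AL2|MU0|ME2|BR0|rd0|wr1
(5) want 1×ALU +2rd +1wr — RD_PORT → AL2|MU0|ME2|BR0|rd0|wr1
(6) want 1×MEM +2rd +0wr — RD_PORT → AL2|MU0|ME2|BR0|rd0|wr1

reason(slot 3) = RD_PORT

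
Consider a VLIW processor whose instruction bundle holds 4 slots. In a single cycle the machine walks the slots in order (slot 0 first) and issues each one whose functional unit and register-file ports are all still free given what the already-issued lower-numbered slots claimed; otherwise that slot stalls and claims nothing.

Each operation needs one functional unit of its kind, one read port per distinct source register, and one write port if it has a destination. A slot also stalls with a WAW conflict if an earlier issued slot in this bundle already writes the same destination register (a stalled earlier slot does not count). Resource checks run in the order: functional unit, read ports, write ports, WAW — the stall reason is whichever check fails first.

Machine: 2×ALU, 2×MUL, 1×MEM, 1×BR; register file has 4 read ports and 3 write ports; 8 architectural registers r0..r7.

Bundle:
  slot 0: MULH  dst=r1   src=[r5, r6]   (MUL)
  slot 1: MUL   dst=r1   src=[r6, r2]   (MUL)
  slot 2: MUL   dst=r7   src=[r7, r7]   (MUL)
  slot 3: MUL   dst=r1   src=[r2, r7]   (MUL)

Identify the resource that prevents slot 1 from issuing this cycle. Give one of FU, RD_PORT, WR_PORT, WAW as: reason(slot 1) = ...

slot 0 (MUL): ISSUE — free A2,Mu1,Ld1,B1 rp2 wp2
slot 1 (MUL): stall WAW — free A2,Mu1,Ld1,B1 rp2 wp2
slot 2 (MUL): ISSUE — free A2,Mu0,Ld1,B1 rp1 wp1
slot 3 (MUL): stall FU — free A2,Mu0,Ld1,B1 rp1 wp1

reason(slot 1) = WAW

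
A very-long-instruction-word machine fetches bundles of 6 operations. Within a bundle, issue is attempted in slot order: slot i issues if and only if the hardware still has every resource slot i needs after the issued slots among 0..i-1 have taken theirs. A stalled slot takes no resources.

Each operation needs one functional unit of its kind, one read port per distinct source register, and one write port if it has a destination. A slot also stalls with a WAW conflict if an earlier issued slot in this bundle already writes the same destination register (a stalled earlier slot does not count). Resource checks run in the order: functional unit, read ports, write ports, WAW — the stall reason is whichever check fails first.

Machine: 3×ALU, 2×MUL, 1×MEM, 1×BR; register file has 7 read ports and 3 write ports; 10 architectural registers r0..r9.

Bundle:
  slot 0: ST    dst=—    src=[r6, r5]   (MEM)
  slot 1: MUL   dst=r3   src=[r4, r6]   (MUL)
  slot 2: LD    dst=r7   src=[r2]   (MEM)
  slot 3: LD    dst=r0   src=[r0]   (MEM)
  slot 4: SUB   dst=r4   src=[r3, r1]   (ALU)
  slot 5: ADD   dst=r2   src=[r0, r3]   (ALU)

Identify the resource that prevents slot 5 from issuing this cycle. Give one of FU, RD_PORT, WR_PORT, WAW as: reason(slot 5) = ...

  0. MEM ⇒ go  {3A/2Mu/0Ld/1B | 5r 3w}
  1. MUL→r3 ⇒ go  {3A/1Mu/0Ld/1B | 3r 2w}
  2. MEM→r7 ⇒ no(FU)  {3A/1Mu/0Ld/1B | 3r 2w}
  3. MEM→r0 ⇒ no(FU)  {3A/1Mu/0Ld/1B | 3r 2w}
  4. ALU→r4 ⇒ go  {2A/1Mu/0Ld/1B | 1r 1w}
  5. ALU→r2 ⇒ no(RD_PORT)  {2A/1Mu/0Ld/1B | 1r 1w}

reason(slot 5) = RD_PORT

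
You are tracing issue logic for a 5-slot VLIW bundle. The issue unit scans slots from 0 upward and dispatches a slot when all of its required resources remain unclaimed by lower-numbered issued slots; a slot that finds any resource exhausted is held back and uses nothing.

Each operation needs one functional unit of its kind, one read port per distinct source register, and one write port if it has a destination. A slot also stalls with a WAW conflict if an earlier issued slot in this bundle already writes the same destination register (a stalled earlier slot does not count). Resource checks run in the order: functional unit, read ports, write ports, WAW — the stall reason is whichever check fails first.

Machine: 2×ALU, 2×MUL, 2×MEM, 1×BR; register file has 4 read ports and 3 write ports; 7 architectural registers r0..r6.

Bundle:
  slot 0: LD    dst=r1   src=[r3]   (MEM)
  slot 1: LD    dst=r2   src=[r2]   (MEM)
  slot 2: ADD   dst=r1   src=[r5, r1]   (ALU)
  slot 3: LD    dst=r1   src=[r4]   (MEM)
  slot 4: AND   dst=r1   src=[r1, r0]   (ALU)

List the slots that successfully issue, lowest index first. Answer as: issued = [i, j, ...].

[0] MEM needs rd=1 wr=1: ok; after: ALU=2 MUL=2 MEM=1 BR=1, R=3, W=2
[1] MEM needs rd=1 wr=1: ok; after: ALU=2 MUL=2 MEM=0 BR=1, R=2, W=1
[2] ALU needs rd=2 wr=1: WAW; after: ALU=2 MUL=2 MEM=0 BR=1, R=2, W=1
[3] MEM needs rd=1 wr=1: FU; after: ALU=2 MUL=2 MEM=0 BR=1, R=2, W=1
[4] ALU needs rd=2 wr=1: WAW; after: ALU=2 MUL=2 MEM=0 BR=1, R=2, W=1

issued = [0, 1]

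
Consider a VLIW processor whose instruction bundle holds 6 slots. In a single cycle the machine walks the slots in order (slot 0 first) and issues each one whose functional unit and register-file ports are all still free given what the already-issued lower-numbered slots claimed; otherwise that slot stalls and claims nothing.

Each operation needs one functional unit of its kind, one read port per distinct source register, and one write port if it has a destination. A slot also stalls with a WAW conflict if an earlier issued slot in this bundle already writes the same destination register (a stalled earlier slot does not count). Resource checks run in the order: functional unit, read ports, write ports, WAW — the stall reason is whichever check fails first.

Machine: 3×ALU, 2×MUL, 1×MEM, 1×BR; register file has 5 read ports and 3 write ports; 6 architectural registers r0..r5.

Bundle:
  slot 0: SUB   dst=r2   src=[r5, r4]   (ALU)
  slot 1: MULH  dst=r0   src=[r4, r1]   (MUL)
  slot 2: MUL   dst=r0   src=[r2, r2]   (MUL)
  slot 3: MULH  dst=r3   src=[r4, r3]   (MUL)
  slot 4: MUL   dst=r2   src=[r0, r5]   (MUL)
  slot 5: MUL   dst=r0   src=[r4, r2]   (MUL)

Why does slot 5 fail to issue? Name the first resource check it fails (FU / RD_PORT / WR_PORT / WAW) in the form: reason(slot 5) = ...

reason(slot 5) = RD_PORT

[0] ALU needs rd=2 wr=1: ok; after: ALU=2 MUL=2 MEM=1 BR=1, R=3, W=2
[1] MUL needs rd=2 wr=1: ok; after: ALU=2 MUL=1 MEM=1 BR=1, R=1, W=1
[2] MUL needs rd=1 wr=1: WAW; after: ALU=2 MUL=1 MEM=1 BR=1, R=1, W=1
[3] MUL needs rd=2 wr=1: RD_PORT; after: ALU=2 MUL=1 MEM=1 BR=1, R=1, W=1
[4] MUL needs rd=2 wr=1: RD_PORT; after: ALU=2 MUL=1 MEM=1 BR=1, R=1, W=1
[5] MUL needs rd=2 wr=1: RD_PORT; after: ALU=2 MUL=1 MEM=1 BR=1, R=1, W=1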